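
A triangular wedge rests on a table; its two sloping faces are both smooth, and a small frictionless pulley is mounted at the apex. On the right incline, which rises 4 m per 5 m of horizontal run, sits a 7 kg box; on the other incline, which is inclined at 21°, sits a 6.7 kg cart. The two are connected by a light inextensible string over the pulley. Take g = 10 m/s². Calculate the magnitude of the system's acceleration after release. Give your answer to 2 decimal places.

Resolve each weight along its own incline: the 7 kg mass has component 7 × 10 × sin 38.66° = 43.729 N down its slope, and the 6.7 kg mass has 6.7 × 10 × sin 21° = 24.011 N down its slope.
The 7 kg side's 43.729 N exceeds the other side's 24.011 N, so that mass slides down and the 6.7 kg mass slides up. Taking that direction as positive, Newton's second law for the whole system gives 43.729 − 24.011 = (7 + 6.7) a, so a = 19.718 / 13.7 = 1.4393 m/s².

1.44 m/s²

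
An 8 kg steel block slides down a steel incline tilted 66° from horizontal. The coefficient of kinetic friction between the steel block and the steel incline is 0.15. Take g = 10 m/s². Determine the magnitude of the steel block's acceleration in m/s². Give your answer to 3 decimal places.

8.525 m/s²

Resolving the weight along the incline: the component pulling the steel block down the slope is mg sin 66° = 8 × 10 × 0.9135 = 73.080 N, and the normal force is N = mg cos 66° = 8 × 10 × 0.4067 = 32.536 N.
Kinetic friction acts up the slope with magnitude f = μN = 0.15 × 32.536 = 4.880 N.
Net force along the incline is 73.080 − 4.880 = 68.200 N, so a = 68.200 / 8 = 8.5250 m/s².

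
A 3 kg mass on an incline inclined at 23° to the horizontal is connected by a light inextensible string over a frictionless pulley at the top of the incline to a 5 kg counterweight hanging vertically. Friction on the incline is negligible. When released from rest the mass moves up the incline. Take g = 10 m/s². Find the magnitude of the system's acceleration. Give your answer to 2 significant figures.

For the mass on the incline: the weight component along the slope is m₁g sin 23° = 3 × 10 × 0.3907 = 11.721 N and the normal force is N = m₁g cos 23° = 27.615 N.
Newton's second law for the mass (up-slope positive): T − 11.721 = 3 a. For the hanging counterweight (downward positive): 5 × 10 − T = 5 a.
Adding the two equations eliminates T: 38.279 = 8 a, so a = 4.7849 m/s².

4.8 m/s²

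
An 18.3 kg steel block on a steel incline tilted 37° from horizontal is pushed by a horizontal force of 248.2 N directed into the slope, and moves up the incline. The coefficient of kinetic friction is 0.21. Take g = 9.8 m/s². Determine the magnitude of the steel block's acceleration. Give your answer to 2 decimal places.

1.58 m/s²

The horizontal push has components F cos 37° = 248.2 × 0.7986 = 198.213 N up the incline and F sin 37° = 248.2 × 0.6018 = 149.367 N pressing into the surface.
The normal force is therefore N = mg cos 37° + F sin 37° = 143.221 + 149.367 = 292.588 N, and kinetic friction down the slope is μN = 0.21 × 292.588 = 61.443 N.
Along the incline: F cos 37° − mg sin 37° − μN = ma, so 198.213 − 107.927 − 61.443 = 18.3 a, giving a = 1.5761 m/s².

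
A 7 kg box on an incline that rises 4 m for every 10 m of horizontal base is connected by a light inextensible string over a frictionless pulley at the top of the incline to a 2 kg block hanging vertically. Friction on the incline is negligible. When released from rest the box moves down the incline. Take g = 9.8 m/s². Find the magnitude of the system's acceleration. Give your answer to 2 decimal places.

0.65 m/s²

For the box on the incline: the weight component along the slope is m₁g sin 21.80° = 7 × 9.8 × 0.3714 = 25.478 N and the normal force is N = m₁g cos 21.80° = 63.694 N.
Newton's second law for the box (down-slope positive): 25.478 − T = 7 a. For the hanging block (upward positive): T − 2 × 9.8 = 2 a.
Adding the two equations eliminates T: 5.878 = 9 a, so a = 0.6531 m/s².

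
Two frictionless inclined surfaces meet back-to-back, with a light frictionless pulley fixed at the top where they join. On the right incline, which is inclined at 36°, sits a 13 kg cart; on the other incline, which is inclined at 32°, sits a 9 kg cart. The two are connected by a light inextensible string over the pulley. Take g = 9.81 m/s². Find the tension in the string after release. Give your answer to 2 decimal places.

Resolve each weight along its own incline: the 13 kg mass has component 13 × 9.81 × sin 36° = 74.960 N down its slope, and the 9 kg mass has 9 × 9.81 × sin 32° = 46.787 N down its slope.
The 13 kg side's 74.960 N exceeds the other side's 46.787 N, so that mass slides down and the 9 kg mass slides up. Taking that direction as positive, Newton's second law for the whole system gives 74.960 − 46.787 = (13 + 9) a, so a = 28.173 / 22 = 1.2806 m/s².
For the 9 kg mass (up-slope positive): T − 46.787 = 9 × 1.2806, so T = 58.312 N.

58.31 N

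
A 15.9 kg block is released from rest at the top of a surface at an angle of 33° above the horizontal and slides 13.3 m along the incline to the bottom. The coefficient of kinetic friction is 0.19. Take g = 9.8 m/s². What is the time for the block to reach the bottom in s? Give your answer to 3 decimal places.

2.654 s

The weight component along the incline is mg sin 33° = 84.866 N and the normal force is N = mg cos 33° = 130.682 N.
Friction up the slope is f = μN = 0.19 × 130.682 = 24.830 N, so the net downslope force is 84.866 − 24.830 = 60.036 N and a = 60.036 / 15.9 = 3.7758 m/s².
Starting from rest, L = ½at², so t = √(2L/a) = √(2 × 13.3 / 3.7758) = 2.6542 s.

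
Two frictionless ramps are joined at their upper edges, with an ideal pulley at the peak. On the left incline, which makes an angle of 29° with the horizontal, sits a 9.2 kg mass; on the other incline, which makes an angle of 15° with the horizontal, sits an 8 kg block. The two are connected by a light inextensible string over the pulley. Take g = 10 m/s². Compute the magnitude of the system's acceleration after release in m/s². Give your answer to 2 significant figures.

1.4 m/s²

Resolve each weight along its own incline: the 9.2 kg mass has component 9.2 × 10 × sin 29° = 44.602 N down its slope, and the 8 kg mass has 8 × 10 × sin 15° = 20.706 N down its slope.
The 9.2 kg side's 44.602 N exceeds the other side's 20.706 N, so that mass slides down and the 8 kg mass slides up. Taking that direction as positive, Newton's second law for the whole system gives 44.602 − 20.706 = (9.2 + 8) a, so a = 23.896 / 17.2 = 1.3893 m/s².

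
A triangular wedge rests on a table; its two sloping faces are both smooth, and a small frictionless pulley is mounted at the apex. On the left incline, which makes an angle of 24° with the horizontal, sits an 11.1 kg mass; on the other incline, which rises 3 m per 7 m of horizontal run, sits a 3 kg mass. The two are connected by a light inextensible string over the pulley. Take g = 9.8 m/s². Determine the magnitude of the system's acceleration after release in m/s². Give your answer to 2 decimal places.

2.32 m/s²

Resolve each weight along its own incline: the 11.1 kg mass has component 11.1 × 9.8 × sin 24° = 44.245 N down its slope, and the 3 kg mass has 3 × 9.8 × sin 23.20° = 11.581 N down its slope.
The 11.1 kg side's 44.245 N exceeds the other side's 11.581 N, so that mass slides down and the 3 kg mass slides up. Taking that direction as positive, Newton's second law for the whole system gives 44.245 − 11.581 = (11.1 + 3) a, so a = 32.664 / 14.1 = 2.3166 m/s².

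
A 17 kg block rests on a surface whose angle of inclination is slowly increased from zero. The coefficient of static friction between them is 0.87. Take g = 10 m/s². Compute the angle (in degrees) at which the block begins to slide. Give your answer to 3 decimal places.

At the threshold of sliding, static friction is at its maximum μ_s N and exactly balances the weight component along the incline: mg sin θ = μ_s mg cos θ.
Hence tan θ = μ_s = 0.87, so θ = arctan(0.87) = 41.0233°.

41.023°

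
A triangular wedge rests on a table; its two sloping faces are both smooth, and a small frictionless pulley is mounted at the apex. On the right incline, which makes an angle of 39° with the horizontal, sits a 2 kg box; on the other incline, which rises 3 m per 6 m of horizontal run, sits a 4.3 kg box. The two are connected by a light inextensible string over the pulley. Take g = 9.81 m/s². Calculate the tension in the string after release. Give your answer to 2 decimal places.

14.42 N

Resolve each weight along its own incline: the 2 kg mass has component 2 × 9.81 × sin 39° = 12.347 N down its slope, and the 4.3 kg mass has 4.3 × 9.81 × sin 26.57° = 18.865 N down its slope.
The 4.3 kg side's 18.865 N exceeds the other side's 12.347 N, so that mass slides down and the 2 kg mass slides up. Taking that direction as positive, Newton's second law for the whole system gives 18.865 − 12.347 = (2 + 4.3) a, so a = 6.518 / 6.3 = 1.0346 m/s².
For the 2 kg mass (up-slope positive): T − 12.347 = 2 × 1.0346, so T = 14.416 N.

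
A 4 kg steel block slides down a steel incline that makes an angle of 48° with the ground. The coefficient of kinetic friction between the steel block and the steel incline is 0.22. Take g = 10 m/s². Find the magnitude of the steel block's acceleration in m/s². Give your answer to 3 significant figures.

Resolving the weight along the incline: the component pulling the steel block down the slope is mg sin 48° = 4 × 10 × 0.7431 = 29.724 N, and the normal force is N = mg cos 48° = 4 × 10 × 0.6691 = 26.764 N.
Kinetic friction acts up the slope with magnitude f = μN = 0.22 × 26.764 = 5.888 N.
Net force along the incline is 29.724 − 5.888 = 23.836 N, so a = 23.836 / 4 = 5.9590 m/s².

5.96 m/s²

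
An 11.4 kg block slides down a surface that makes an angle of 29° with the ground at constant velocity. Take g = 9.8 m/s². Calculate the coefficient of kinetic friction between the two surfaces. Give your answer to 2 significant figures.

0.55

At constant velocity the net force along the incline is zero: mg sin 29° = μ mg cos 29°.
So μ = tan 29° = 0.4848 / 0.8746 = 0.5543.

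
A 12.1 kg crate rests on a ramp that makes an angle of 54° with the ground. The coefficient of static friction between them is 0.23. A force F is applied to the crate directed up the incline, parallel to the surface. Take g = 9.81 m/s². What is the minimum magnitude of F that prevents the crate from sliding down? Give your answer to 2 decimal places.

79.98 N

The normal force is N = mg cos 54° = 69.771 N. With F at its minimum the crate is on the verge of sliding down, so static friction is at its maximum μ_s N = 0.23 × 69.771 = 16.047 N and acts up the slope.
Equilibrium along the incline: F + μ_s N = mg sin 54°, so F = 96.031 − 16.047 = 79.984 N.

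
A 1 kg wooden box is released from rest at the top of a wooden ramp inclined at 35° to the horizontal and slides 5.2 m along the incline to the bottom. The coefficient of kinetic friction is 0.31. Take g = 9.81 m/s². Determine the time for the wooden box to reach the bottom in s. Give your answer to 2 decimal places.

The weight component along the incline is mg sin 35° = 5.627 N and the normal force is N = mg cos 35° = 8.036 N.
Friction up the slope is f = μN = 0.31 × 8.036 = 2.491 N, so the net downslope force is 5.627 − 2.491 = 3.136 N and a = 3.136 / 1 = 3.1360 m/s².
Starting from rest, L = ½at², so t = √(2L/a) = √(2 × 5.2 / 3.1360) = 1.8211 s.

1.82 s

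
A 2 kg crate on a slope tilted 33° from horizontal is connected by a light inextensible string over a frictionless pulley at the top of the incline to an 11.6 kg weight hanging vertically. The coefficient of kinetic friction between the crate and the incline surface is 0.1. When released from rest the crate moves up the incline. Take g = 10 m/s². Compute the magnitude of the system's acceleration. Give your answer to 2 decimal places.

7.61 m/s²

For the crate on the incline: the weight component along the slope is m₁g sin 33° = 2 × 10 × 0.5446 = 10.892 N and the normal force is N = m₁g cos 33° = 16.773 N.
Kinetic friction opposes the crate's motion up the incline: f = μN = 0.1 × 16.773 = 1.677 N acting down the slope.
Newton's second law for the crate (up-slope positive): T − 10.892 − 1.677 = 2 a. For the hanging weight (downward positive): 11.6 × 10 − T = 11.6 a.
Adding the two equations eliminates T: 103.431 = 13.6 a, so a = 7.6052 m/s².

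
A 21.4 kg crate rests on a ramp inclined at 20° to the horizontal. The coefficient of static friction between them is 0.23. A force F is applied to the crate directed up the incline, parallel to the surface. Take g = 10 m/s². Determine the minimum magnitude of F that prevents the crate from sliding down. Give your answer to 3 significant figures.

26.9 N

The normal force is N = mg cos 20° = 201.094 N. With F at its minimum the crate is on the verge of sliding down, so static friction is at its maximum μ_s N = 0.23 × 201.094 = 46.252 N and acts up the slope.
Equilibrium along the incline: F + μ_s N = mg sin 20°, so F = 73.192 − 46.252 = 26.940 N.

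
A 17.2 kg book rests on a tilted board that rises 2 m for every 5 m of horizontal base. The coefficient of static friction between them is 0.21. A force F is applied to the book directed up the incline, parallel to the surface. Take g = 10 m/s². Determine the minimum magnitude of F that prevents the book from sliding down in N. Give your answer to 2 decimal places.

The normal force is N = mg cos 21.80° = 159.698 N. With F at its minimum the book is on the verge of sliding down, so static friction is at its maximum μ_s N = 0.21 × 159.698 = 33.537 N and acts up the slope.
Equilibrium along the incline: F + μ_s N = mg sin 21.80°, so F = 63.879 − 33.537 = 30.342 N.

30.34 N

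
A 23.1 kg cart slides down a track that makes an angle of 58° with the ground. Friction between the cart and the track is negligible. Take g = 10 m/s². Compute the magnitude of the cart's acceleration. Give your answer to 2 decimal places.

Resolving the weight along the incline: the component pulling the cart down the slope is mg sin 58° = 23.1 × 10 × 0.8480 = 195.888 N, and the normal force is N = mg cos 58° = 23.1 × 10 × 0.5299 = 122.407 N.
With no friction the net force along the incline is 195.888 N, so a = g sin 58° = 195.888 / 23.1 = 8.4800 m/s².

8.48 m/s²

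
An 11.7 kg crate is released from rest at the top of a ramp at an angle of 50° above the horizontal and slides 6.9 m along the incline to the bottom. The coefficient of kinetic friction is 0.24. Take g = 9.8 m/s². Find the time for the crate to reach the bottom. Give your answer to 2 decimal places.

The weight component along the incline is mg sin 50° = 87.835 N and the normal force is N = mg cos 50° = 73.702 N.
Friction up the slope is f = μN = 0.24 × 73.702 = 17.688 N, so the net downslope force is 87.835 − 17.688 = 70.147 N and a = 70.147 / 11.7 = 5.9955 m/s².
Starting from rest, L = ½at², so t = √(2L/a) = √(2 × 6.9 / 5.9955) = 1.5171 s.

1.52 s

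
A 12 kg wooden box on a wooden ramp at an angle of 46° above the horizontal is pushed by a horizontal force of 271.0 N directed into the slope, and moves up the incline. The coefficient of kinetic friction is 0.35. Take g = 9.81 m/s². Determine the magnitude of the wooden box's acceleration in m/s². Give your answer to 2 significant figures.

The horizontal push has components F cos 46° = 271.0 × 0.6947 = 188.264 N up the incline and F sin 46° = 271.0 × 0.7193 = 194.930 N pressing into the surface.
The normal force is therefore N = mg cos 46° + F sin 46° = 81.780 + 194.930 = 276.710 N, and kinetic friction down the slope is μN = 0.35 × 276.710 = 96.848 N.
Along the incline: F cos 46° − mg sin 46° − μN = ma, so 188.264 − 84.676 − 96.848 = 12 a, giving a = 0.5617 m/s².

0.56 m/s²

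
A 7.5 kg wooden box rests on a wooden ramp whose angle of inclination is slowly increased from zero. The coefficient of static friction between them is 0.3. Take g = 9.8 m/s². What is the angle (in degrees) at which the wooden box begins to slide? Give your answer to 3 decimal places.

At the threshold of sliding, static friction is at its maximum μ_s N and exactly balances the weight component along the incline: mg sin θ = μ_s mg cos θ.
Hence tan θ = μ_s = 0.3, so θ = arctan(0.3) = 16.6992°.

16.699°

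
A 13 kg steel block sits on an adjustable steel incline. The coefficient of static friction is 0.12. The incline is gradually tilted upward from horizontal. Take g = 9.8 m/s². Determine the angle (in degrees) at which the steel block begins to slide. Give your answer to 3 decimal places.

6.843°

At the threshold of sliding, static friction is at its maximum μ_s N and exactly balances the weight component along the incline: mg sin θ = μ_s mg cos θ.
Hence tan θ = μ_s = 0.12, so θ = arctan(0.12) = 6.8428°.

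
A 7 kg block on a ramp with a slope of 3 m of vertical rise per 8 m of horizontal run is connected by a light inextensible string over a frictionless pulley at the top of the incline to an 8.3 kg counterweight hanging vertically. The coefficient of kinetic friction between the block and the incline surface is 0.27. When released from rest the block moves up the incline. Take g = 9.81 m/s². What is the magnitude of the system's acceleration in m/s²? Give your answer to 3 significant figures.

2.61 m/s²

For the block on the incline: the weight component along the slope is m₁g sin 20.56° = 7 × 9.81 × 0.3511 = 24.110 N and the normal force is N = m₁g cos 20.56° = 64.298 N.
Kinetic friction opposes the block's motion up the incline: f = μN = 0.27 × 64.298 = 17.360 N acting down the slope.
Newton's second law for the block (up-slope positive): T − 24.110 − 17.360 = 7 a. For the hanging counterweight (downward positive): 8.3 × 9.81 − T = 8.3 a.
Adding the two equations eliminates T: 39.953 = 15.3 a, so a = 2.6113 m/s².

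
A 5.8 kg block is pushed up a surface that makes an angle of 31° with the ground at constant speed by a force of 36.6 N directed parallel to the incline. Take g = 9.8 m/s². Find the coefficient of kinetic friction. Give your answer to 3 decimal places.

0.150

At constant speed ΣF = 0 along the incline. The applied 36.6 N acts up the slope; the weight component mg sin 31° = 29.275 N and kinetic friction μN both act down the slope.
So 36.6 = 29.275 + μ × 48.721, giving μ = (36.6 − 29.275) / 48.721 = 0.1503.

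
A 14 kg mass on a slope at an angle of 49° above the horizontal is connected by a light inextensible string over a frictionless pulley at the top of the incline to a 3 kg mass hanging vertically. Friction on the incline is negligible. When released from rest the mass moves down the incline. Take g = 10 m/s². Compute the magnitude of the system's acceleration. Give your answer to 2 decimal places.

For the mass on the incline: the weight component along the slope is m₁g sin 49° = 14 × 10 × 0.7547 = 105.658 N and the normal force is N = m₁g cos 49° = 91.848 N.
Newton's second law for the mass (down-slope positive): 105.658 − T = 14 a. For the hanging mass (upward positive): T − 3 × 10 = 3 a.
Adding the two equations eliminates T: 75.658 = 17 a, so a = 4.4505 m/s².

4.45 m/s²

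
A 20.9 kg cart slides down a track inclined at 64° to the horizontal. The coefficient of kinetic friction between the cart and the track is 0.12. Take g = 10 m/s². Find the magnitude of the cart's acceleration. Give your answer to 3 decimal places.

8.462 m/s²

Resolving the weight along the incline: the component pulling the cart down the slope is mg sin 64° = 20.9 × 10 × 0.8988 = 187.849 N, and the normal force is N = mg cos 64° = 20.9 × 10 × 0.4384 = 91.626 N.
Kinetic friction acts up the slope with magnitude f = μN = 0.12 × 91.626 = 10.995 N.
Net force along the incline is 187.849 − 10.995 = 176.854 N, so a = 176.854 / 20.9 = 8.4619 m/s².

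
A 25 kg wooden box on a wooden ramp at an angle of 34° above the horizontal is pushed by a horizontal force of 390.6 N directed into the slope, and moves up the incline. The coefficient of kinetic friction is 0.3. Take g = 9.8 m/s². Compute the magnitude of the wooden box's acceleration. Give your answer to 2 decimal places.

The horizontal push has components F cos 34° = 390.6 × 0.8290 = 323.807 N up the incline and F sin 34° = 390.6 × 0.5592 = 218.424 N pressing into the surface.
The normal force is therefore N = mg cos 34° + F sin 34° = 203.105 + 218.424 = 421.529 N, and kinetic friction down the slope is μN = 0.3 × 421.529 = 126.459 N.
Along the incline: F cos 34° − mg sin 34° − μN = ma, so 323.807 − 137.004 − 126.459 = 25 a, giving a = 2.4138 m/s².

2.41 m/s²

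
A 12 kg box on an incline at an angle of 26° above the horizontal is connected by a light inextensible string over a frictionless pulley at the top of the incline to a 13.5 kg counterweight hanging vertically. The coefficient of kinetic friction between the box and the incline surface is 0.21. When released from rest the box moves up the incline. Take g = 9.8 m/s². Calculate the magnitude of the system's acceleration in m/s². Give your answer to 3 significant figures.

For the box on the incline: the weight component along the slope is m₁g sin 26° = 12 × 9.8 × 0.4384 = 51.556 N and the normal force is N = m₁g cos 26° = 105.698 N.
Kinetic friction opposes the box's motion up the incline: f = μN = 0.21 × 105.698 = 22.197 N acting down the slope.
Newton's second law for the box (up-slope positive): T − 51.556 − 22.197 = 12 a. For the hanging counterweight (downward positive): 13.5 × 9.8 − T = 13.5 a.
Adding the two equations eliminates T: 58.547 = 25.5 a, so a = 2.2960 m/s².

2.30 m/s²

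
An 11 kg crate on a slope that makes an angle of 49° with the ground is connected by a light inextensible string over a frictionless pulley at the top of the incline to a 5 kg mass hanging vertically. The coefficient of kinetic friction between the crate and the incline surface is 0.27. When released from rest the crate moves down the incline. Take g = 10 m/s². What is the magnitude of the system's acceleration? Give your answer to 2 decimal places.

For the crate on the incline: the weight component along the slope is m₁g sin 49° = 11 × 10 × 0.7547 = 83.017 N and the normal force is N = m₁g cos 49° = 72.166 N.
Kinetic friction opposes the crate's motion down the incline: f = μN = 0.27 × 72.166 = 19.485 N acting up the slope.
Newton's second law for the crate (down-slope positive): 83.017 − 19.485 − T = 11 a. For the hanging mass (upward positive): T − 5 × 10 = 5 a.
Adding the two equations eliminates T: 13.532 = 16 a, so a = 0.8458 m/s².

0.85 m/s²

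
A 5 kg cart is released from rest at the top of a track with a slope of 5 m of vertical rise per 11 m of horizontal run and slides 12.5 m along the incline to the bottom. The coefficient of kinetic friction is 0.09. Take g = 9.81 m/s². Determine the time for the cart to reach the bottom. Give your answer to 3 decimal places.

The weight component along the incline is mg sin 24.44° = 20.297 N and the normal force is N = mg cos 24.44° = 44.653 N.
Friction up the slope is f = μN = 0.09 × 44.653 = 4.019 N, so the net downslope force is 20.297 − 4.019 = 16.278 N and a = 16.278 / 5 = 3.2556 m/s².
Starting from rest, L = ½at², so t = √(2L/a) = √(2 × 12.5 / 3.2556) = 2.7711 s.

2.771 s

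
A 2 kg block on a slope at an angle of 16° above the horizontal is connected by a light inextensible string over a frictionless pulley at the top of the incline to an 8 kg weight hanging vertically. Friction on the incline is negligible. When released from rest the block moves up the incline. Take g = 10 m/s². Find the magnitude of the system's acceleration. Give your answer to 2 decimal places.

7.45 m/s²

For the block on the incline: the weight component along the slope is m₁g sin 16° = 2 × 10 × 0.2756 = 5.512 N and the normal force is N = m₁g cos 16° = 19.225 N.
Newton's second law for the block (up-slope positive): T − 5.512 = 2 a. For the hanging weight (downward positive): 8 × 10 − T = 8 a.
Adding the two equations eliminates T: 74.488 = 10 a, so a = 7.4488 m/s².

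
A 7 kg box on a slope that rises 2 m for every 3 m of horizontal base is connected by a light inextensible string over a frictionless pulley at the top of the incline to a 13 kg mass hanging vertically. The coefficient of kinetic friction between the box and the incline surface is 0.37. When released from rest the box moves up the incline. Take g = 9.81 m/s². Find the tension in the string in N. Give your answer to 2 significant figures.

For the box on the incline: the weight component along the slope is m₁g sin 33.69° = 7 × 9.81 × 0.5547 = 38.091 N and the normal force is N = m₁g cos 33.69° = 57.137 N.
Kinetic friction opposes the box's motion up the incline: f = μN = 0.37 × 57.137 = 21.141 N acting down the slope.
Newton's second law for the box (up-slope positive): T − 38.091 − 21.141 = 7 a. For the hanging mass (downward positive): 13 × 9.81 − T = 13 a.
Adding the two equations eliminates T: 68.298 = 20 a, so a = 3.4149 m/s².
Then from the hanging mass's equation, T = 13 × (9.81 − 3.4149) = 83.136 N.

83 N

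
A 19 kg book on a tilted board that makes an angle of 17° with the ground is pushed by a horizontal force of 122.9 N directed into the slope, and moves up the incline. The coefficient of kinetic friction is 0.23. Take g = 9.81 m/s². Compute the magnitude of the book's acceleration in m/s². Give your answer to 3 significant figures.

The horizontal push has components F cos 17° = 122.9 × 0.9563 = 117.529 N up the incline and F sin 17° = 122.9 × 0.2924 = 35.936 N pressing into the surface.
The normal force is therefore N = mg cos 17° + F sin 17° = 178.245 + 35.936 = 214.181 N, and kinetic friction down the slope is μN = 0.23 × 214.181 = 49.262 N.
Along the incline: F cos 17° − mg sin 17° − μN = ma, so 117.529 − 54.500 − 49.262 = 19 a, giving a = 0.7246 m/s².

0.725 m/s²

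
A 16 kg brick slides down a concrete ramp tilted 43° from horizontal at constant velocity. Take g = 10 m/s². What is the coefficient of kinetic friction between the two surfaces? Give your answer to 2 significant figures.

0.93

At constant velocity the net force along the incline is zero: mg sin 43° = μ mg cos 43°.
So μ = tan 43° = 0.6820 / 0.7314 = 0.9325.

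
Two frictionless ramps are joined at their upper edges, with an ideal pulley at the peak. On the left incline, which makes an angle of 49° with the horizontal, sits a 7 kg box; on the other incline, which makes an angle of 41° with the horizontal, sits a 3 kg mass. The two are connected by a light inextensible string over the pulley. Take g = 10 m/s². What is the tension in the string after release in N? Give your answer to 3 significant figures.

29.6 N

Resolve each weight along its own incline: the 7 kg mass has component 7 × 10 × sin 49° = 52.830 N down its slope, and the 3 kg mass has 3 × 10 × sin 41° = 19.682 N down its slope.
The 7 kg side's 52.830 N exceeds the other side's 19.682 N, so that mass slides down and the 3 kg mass slides up. Taking that direction as positive, Newton's second law for the whole system gives 52.830 − 19.682 = (7 + 3) a, so a = 33.148 / 10 = 3.3148 m/s².
For the 3 kg mass (up-slope positive): T − 19.682 = 3 × 3.3148, so T = 29.626 N.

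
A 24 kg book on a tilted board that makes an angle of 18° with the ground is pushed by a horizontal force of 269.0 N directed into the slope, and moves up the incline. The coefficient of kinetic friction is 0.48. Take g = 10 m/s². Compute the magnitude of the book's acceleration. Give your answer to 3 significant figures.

The horizontal push has components F cos 18° = 269.0 × 0.9511 = 255.846 N up the incline and F sin 18° = 269.0 × 0.3090 = 83.121 N pressing into the surface.
The normal force is therefore N = mg cos 18° + F sin 18° = 228.264 + 83.121 = 311.385 N, and kinetic friction down the slope is μN = 0.48 × 311.385 = 149.465 N.
Along the incline: F cos 18° − mg sin 18° − μN = ma, so 255.846 − 74.160 − 149.465 = 24 a, giving a = 1.3425 m/s².

1.34 m/s²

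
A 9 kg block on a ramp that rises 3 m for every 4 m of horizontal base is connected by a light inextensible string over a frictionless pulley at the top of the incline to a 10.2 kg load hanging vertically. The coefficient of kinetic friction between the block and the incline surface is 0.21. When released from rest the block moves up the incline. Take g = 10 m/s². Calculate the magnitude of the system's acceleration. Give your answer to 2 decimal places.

For the block on the incline: the weight component along the slope is m₁g sin 36.87° = 9 × 10 × 0.6000 = 54.000 N and the normal force is N = m₁g cos 36.87° = 72.000 N.
Kinetic friction opposes the block's motion up the incline: f = μN = 0.21 × 72.000 = 15.120 N acting down the slope.
Newton's second law for the block (up-slope positive): T − 54.000 − 15.120 = 9 a. For the hanging load (downward positive): 10.2 × 10 − T = 10.2 a.
Adding the two equations eliminates T: 32.880 = 19.2 a, so a = 1.7125 m/s².

1.71 m/s²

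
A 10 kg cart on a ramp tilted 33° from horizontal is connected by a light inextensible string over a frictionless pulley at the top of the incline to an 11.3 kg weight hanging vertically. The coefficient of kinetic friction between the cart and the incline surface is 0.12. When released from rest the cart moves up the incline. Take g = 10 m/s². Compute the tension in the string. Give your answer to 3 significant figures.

For the cart on the incline: the weight component along the slope is m₁g sin 33° = 10 × 10 × 0.5446 = 54.460 N and the normal force is N = m₁g cos 33° = 83.867 N.
Kinetic friction opposes the cart's motion up the incline: f = μN = 0.12 × 83.867 = 10.064 N acting down the slope.
Newton's second law for the cart (up-slope positive): T − 54.460 − 10.064 = 10 a. For the hanging weight (downward positive): 11.3 × 10 − T = 11.3 a.
Adding the two equations eliminates T: 48.476 = 21.3 a, so a = 2.2759 m/s².
Then from the hanging weight's equation, T = 11.3 × (10 − 2.2759) = 87.282 N.

87.3 N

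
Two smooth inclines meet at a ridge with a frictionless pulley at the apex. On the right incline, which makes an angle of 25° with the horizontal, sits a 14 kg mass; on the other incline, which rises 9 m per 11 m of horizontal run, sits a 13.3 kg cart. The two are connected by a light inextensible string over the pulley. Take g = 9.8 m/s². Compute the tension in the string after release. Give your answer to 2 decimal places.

Resolve each weight along its own incline: the 14 kg mass has component 14 × 9.8 × sin 25° = 57.983 N down its slope, and the 13.3 kg mass has 13.3 × 9.8 × sin 39.29° = 82.536 N down its slope.
The 13.3 kg side's 82.536 N exceeds the other side's 57.983 N, so that mass slides down and the 14 kg mass slides up. Taking that direction as positive, Newton's second law for the whole system gives 82.536 − 57.983 = (14 + 13.3) a, so a = 24.553 / 27.3 = 0.8994 m/s².
For the 14 kg mass (up-slope positive): T − 57.983 = 14 × 0.8994, so T = 70.575 N.

70.57 N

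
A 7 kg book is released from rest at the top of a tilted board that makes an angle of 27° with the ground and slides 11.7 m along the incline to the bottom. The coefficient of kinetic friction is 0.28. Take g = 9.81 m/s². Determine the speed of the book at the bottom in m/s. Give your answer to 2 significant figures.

The weight component along the incline is mg sin 27° = 31.176 N and the normal force is N = mg cos 27° = 61.185 N.
Friction up the slope is f = μN = 0.28 × 61.185 = 17.132 N, so the net downslope force is 31.176 − 17.132 = 14.044 N and a = 14.044 / 7 = 2.0063 m/s².
Starting from rest over a distance of 11.7 m, v² = 2aL = 2 × 2.0063 × 11.7 = 46.9474, so v = 6.8518 m/s.

6.9 m/s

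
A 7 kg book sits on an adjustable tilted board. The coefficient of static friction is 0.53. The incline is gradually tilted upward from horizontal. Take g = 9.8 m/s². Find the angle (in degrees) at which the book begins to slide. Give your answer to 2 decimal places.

27.92°

At the threshold of sliding, static friction is at its maximum μ_s N and exactly balances the weight component along the incline: mg sin θ = μ_s mg cos θ.
Hence tan θ = μ_s = 0.53, so θ = arctan(0.53) = 27.9236°.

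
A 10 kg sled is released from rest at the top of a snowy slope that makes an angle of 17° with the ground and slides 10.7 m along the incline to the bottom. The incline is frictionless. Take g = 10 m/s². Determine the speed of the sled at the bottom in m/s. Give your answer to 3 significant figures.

7.91 m/s

The weight component along the incline is mg sin 17° = 29.237 N and the normal force is N = mg cos 17° = 95.630 N.
With no friction, a = g sin 17° = 2.9237 m/s².
Starting from rest over a distance of 10.7 m, v² = 2aL = 2 × 2.9237 × 10.7 = 62.5672, so v = 7.9099 m/s.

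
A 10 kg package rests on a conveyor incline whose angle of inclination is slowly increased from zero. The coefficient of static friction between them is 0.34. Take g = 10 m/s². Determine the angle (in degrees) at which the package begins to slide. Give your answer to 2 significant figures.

At the threshold of sliding, static friction is at its maximum μ_s N and exactly balances the weight component along the incline: mg sin θ = μ_s mg cos θ.
Hence tan θ = μ_s = 0.34, so θ = arctan(0.34) = 18.7780°.

19°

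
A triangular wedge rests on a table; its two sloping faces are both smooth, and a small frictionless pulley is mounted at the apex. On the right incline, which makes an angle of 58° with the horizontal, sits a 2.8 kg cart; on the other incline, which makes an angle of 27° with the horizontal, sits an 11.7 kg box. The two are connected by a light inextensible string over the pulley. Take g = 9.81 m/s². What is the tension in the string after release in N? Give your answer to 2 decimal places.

Resolve each weight along its own incline: the 2.8 kg mass has component 2.8 × 9.81 × sin 58° = 23.294 N down its slope, and the 11.7 kg mass has 11.7 × 9.81 × sin 27° = 52.108 N down its slope.
The 11.7 kg side's 52.108 N exceeds the other side's 23.294 N, so that mass slides down and the 2.8 kg mass slides up. Taking that direction as positive, Newton's second law for the whole system gives 52.108 − 23.294 = (2.8 + 11.7) a, so a = 28.814 / 14.5 = 1.9872 m/s².
For the 2.8 kg mass (up-slope positive): T − 23.294 = 2.8 × 1.9872, so T = 28.858 N.

28.86 N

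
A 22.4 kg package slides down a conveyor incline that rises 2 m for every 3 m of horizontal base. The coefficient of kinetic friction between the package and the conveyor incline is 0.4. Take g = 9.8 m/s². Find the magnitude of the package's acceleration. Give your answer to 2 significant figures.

Resolving the weight along the incline: the component pulling the package down the slope is mg sin 33.69° = 22.4 × 9.8 × 0.5547 = 121.768 N, and the normal force is N = mg cos 33.69° = 22.4 × 9.8 × 0.8321 = 182.663 N.
Kinetic friction acts up the slope with magnitude f = μN = 0.4 × 182.663 = 73.065 N.
Net force along the incline is 121.768 − 73.065 = 48.703 N, so a = 48.703 / 22.4 = 2.1742 m/s².

2.2 m/s²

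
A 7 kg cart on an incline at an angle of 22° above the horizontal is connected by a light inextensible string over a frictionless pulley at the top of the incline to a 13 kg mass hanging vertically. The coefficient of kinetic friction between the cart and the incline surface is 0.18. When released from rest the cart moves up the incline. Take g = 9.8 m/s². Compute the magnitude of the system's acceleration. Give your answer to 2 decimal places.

For the cart on the incline: the weight component along the slope is m₁g sin 22° = 7 × 9.8 × 0.3746 = 25.698 N and the normal force is N = m₁g cos 22° = 63.605 N.
Kinetic friction opposes the cart's motion up the incline: f = μN = 0.18 × 63.605 = 11.449 N acting down the slope.
Newton's second law for the cart (up-slope positive): T − 25.698 − 11.449 = 7 a. For the hanging mass (downward positive): 13 × 9.8 − T = 13 a.
Adding the two equations eliminates T: 90.253 = 20 a, so a = 4.5126 m/s².

4.51 m/s²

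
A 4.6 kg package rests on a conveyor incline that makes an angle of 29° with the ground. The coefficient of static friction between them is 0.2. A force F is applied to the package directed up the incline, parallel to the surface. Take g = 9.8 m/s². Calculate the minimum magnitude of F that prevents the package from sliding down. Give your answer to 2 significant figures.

The normal force is N = mg cos 29° = 39.428 N. With F at its minimum the package is on the verge of sliding down, so static friction is at its maximum μ_s N = 0.2 × 39.428 = 7.886 N and acts up the slope.
Equilibrium along the incline: F + μ_s N = mg sin 29°, so F = 21.855 − 7.886 = 13.969 N.

14 N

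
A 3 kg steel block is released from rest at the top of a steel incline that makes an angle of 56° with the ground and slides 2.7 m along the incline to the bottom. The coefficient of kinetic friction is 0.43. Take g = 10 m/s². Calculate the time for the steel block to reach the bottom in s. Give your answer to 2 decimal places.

The weight component along the incline is mg sin 56° = 24.871 N and the normal force is N = mg cos 56° = 16.776 N.
Friction up the slope is f = μN = 0.43 × 16.776 = 7.214 N, so the net downslope force is 24.871 − 7.214 = 17.657 N and a = 17.657 / 3 = 5.8857 m/s².
Starting from rest, L = ½at², so t = √(2L/a) = √(2 × 2.7 / 5.8857) = 0.9579 s.

0.96 s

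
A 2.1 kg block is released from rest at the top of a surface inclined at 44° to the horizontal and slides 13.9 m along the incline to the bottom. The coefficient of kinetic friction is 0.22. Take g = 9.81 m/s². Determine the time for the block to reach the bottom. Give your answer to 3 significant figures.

The weight component along the incline is mg sin 44° = 14.311 N and the normal force is N = mg cos 44° = 14.819 N.
Friction up the slope is f = μN = 0.22 × 14.819 = 3.260 N, so the net downslope force is 14.311 − 3.260 = 11.051 N and a = 11.051 / 2.1 = 5.2624 m/s².
Starting from rest, L = ½at², so t = √(2L/a) = √(2 × 13.9 / 5.2624) = 2.2984 s.

2.30 s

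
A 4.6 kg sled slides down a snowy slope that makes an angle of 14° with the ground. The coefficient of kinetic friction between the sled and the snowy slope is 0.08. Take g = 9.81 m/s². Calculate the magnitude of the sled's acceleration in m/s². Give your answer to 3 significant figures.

Resolving the weight along the incline: the component pulling the sled down the slope is mg sin 14° = 4.6 × 9.81 × 0.2419 = 10.916 N, and the normal force is N = mg cos 14° = 4.6 × 9.81 × 0.9703 = 43.786 N.
Kinetic friction acts up the slope with magnitude f = μN = 0.08 × 43.786 = 3.503 N.
Net force along the incline is 10.916 − 3.503 = 7.413 N, so a = 7.413 / 4.6 = 1.6115 m/s².

1.61 m/s²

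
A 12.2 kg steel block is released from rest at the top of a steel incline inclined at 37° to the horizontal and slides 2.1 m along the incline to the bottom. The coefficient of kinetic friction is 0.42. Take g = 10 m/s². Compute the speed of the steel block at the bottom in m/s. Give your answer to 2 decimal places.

3.34 m/s

The weight component along the incline is mg sin 37° = 73.421 N and the normal force is N = mg cos 37° = 97.434 N.
Friction up the slope is f = μN = 0.42 × 97.434 = 40.922 N, so the net downslope force is 73.421 − 40.922 = 32.499 N and a = 32.499 / 12.2 = 2.6639 m/s².
Starting from rest over a distance of 2.1 m, v² = 2aL = 2 × 2.6639 × 2.1 = 11.1884, so v = 3.3449 m/s.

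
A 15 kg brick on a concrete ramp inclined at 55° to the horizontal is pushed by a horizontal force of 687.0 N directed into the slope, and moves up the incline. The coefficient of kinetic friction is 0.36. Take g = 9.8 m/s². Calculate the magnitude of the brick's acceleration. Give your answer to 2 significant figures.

2.7 m/s²

The horizontal push has components F cos 55° = 687.0 × 0.5736 = 394.063 N up the incline and F sin 55° = 687.0 × 0.8192 = 562.790 N pressing into the surface.
The normal force is therefore N = mg cos 55° + F sin 55° = 84.319 + 562.790 = 647.109 N, and kinetic friction down the slope is μN = 0.36 × 647.109 = 232.959 N.
Along the incline: F cos 55° − mg sin 55° − μN = ma, so 394.063 − 120.422 − 232.959 = 15 a, giving a = 2.7121 m/s².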